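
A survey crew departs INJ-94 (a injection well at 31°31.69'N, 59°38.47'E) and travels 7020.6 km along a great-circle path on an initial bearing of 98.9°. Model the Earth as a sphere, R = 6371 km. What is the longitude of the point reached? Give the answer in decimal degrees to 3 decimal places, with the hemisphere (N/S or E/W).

INJ-94: φ = +31.52817°, λ = +59.64117°
δ = d/R = 7020.6/6371 = 1.101962 rad
φ₂ = arcsin(sin φ₁ cos δ + cos φ₁ sin δ cos θ)
   = arcsin(0.52292·0.45185 + 0.85238·0.89210·-0.15471) = 6.81337°
λ₂ = λ₁ + atan2(sin θ sin δ cos φ₁, cos δ − sin φ₁ sin φ₂) = 122.21725°

122.217°E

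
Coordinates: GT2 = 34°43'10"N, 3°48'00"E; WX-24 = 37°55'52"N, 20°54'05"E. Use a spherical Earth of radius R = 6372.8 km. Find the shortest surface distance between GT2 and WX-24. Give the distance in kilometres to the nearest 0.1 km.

1571.1 km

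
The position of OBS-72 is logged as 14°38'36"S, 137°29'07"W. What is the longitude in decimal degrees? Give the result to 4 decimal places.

137.4853°W

137° + 29′/60 + 7″/3600 = 137 + 0.48333 + 0.00194 = 137.4853°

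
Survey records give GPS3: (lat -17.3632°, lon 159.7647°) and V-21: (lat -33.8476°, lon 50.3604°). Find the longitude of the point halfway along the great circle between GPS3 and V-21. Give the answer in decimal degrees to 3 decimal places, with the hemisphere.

110.663°E

Bx = cos φ₂ cos Δλ = -0.275926,  By = cos φ₂ sin Δλ = -0.783346
φₘ = atan2(sin φ₁ + sin φ₂, √((cos φ₁ + Bx)² + By²)) = -39.53685°
λₘ = λ₁ + atan2(By, cos φ₁ + Bx) = 110.66262°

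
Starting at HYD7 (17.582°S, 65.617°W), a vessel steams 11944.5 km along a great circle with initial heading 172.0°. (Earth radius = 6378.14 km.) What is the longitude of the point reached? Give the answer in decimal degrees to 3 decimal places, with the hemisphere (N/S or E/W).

δ = d/R = 11944.5/6378.14 = 1.872725 rad
φ₂ = arcsin(sin φ₁ cos δ + cos φ₁ sin δ cos θ)
   = arcsin(-0.30207·-0.29736 + 0.95329·0.95476·-0.99027) = -54.24095°
λ₂ = λ₁ + atan2(sin θ sin δ cos φ₁, cos δ − sin φ₁ sin φ₂) = 101.23995°

101.240°E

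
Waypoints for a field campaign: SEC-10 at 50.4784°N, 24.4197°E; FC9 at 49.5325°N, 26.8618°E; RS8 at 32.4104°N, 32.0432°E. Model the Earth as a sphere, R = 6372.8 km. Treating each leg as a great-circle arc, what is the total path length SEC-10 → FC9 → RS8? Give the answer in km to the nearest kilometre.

SEC-10→FC9: c = 0.031982 rad, d = 203.81 km
FC9→RS8: c = 0.306350 rad, d = 1952.31 km
Total = 203.81 + 1952.31 = 2156.12 km

2156 km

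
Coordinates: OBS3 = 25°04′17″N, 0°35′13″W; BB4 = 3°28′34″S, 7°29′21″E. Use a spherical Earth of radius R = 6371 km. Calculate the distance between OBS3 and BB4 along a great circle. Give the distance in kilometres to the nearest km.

3292 km

OBS3: φ = +25.07139°, λ = -0.58694°
BB4: φ = -3.47611°, λ = +7.48917°
Δφ = -28.5475°,  Δλ = 8.0761°
a = sin²(Δφ/2) + cos φ₁ cos φ₂ sin²(Δλ/2) = 0.065273
c = 2·arcsin(√a) = 0.516699 rad = 29.6047°
d = R·c = 6371 × 0.516699 = 3291.9 km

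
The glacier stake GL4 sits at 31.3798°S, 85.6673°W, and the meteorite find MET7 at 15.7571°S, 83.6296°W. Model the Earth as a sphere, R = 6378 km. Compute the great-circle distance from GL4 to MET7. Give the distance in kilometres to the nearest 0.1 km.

1751.3 km

Δφ = 15.6227°,  Δλ = 2.0377°
a = sin²(Δφ/2) + cos φ₁ cos φ₂ sin²(Δλ/2) = 0.018732
c = 2·arcsin(√a) = 0.274590 rad = 15.7329°
d = R·c = 6378 × 0.274590 = 1751.3 km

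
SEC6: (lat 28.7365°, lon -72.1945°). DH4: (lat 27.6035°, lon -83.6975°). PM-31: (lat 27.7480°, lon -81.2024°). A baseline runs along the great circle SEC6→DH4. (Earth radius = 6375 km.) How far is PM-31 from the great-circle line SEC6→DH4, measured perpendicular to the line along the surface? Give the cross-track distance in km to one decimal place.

δ₁₃ = central angle SEC6→PM-31 = 0.139537 rad  (haversine)
θ₁₃ = bearing SEC6→PM-31 = 265.049°,  θ₁₂ = bearing SEC6→DH4 = 266.369°
dₓₜ = R·arcsin(sin δ₁₃ · sin(θ₁₃ − θ₁₂)) = 6375·arcsin(0.13908·sin(-1.320°)) = -20.422 km
|dₓₜ| = 20.422 km

20.4 km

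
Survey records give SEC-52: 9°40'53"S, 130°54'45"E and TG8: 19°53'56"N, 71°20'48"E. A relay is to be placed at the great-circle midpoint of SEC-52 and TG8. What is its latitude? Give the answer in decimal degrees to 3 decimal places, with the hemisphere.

SEC-52: φ = -9.68139°, λ = +130.91250°
TG8: φ = +19.89889°, λ = +71.34667°
Bx = cos φ₂ cos Δλ = 0.476304,  By = cos φ₂ sin Δλ = -0.810733
φₘ = atan2(sin φ₁ + sin φ₂, √((cos φ₁ + Bx)² + By²)) = 5.88062°
λₘ = λ₁ + atan2(By, cos φ₁ + Bx) = 101.90355°

5.881°N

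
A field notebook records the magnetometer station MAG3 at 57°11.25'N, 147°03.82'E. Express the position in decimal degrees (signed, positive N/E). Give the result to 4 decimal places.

+57.1875°, +147.0637°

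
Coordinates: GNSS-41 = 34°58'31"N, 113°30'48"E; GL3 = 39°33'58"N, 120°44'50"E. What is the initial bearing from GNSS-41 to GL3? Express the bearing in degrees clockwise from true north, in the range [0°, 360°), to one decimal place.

49.3°

GNSS-41: φ = +34.97528°, λ = +113.51333°
GL3: φ = +39.56611°, λ = +120.74722°
Δλ = 7.2339°
y = sin Δλ · cos φ₂ = 0.097071
x = cos φ₁ sin φ₂ − sin φ₁ cos φ₂ cos Δλ = 0.083557
θ = atan2(y, x) = 49.2787° → 49.2787° (mod 360°)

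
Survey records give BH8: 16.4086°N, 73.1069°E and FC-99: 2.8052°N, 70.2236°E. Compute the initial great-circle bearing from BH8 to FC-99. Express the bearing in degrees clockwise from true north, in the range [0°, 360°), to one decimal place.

192.1°

Δλ = -2.8833°
y = sin Δλ · cos φ₂ = -0.050242
x = cos φ₁ sin φ₂ − sin φ₁ cos φ₂ cos Δλ = -0.234843
θ = atan2(y, x) = -167.9243° → 192.0757° (mod 360°)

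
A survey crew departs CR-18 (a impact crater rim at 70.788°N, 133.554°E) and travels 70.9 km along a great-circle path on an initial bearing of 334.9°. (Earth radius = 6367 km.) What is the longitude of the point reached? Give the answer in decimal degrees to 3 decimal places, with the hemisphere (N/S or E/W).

132.707°E

δ = d/R = 70.9/6367 = 0.011136 rad
φ₂ = arcsin(sin φ₁ cos δ + cos φ₁ sin δ cos θ)
   = arcsin(0.94431·0.99994 + 0.32906·0.01114·0.90557) = 71.36388°
λ₂ = λ₁ + atan2(sin θ sin δ cos φ₁, cos δ − sin φ₁ sin φ₂) = 132.70704°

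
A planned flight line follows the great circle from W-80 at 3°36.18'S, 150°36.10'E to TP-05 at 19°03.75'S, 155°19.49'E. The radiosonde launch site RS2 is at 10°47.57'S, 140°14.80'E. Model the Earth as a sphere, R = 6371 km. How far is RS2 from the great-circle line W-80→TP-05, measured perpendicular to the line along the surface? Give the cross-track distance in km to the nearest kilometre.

1314 km

W-80: φ = -3.60300°, λ = +150.60167°
TP-05: φ = -19.06250°, λ = +155.32483°
RS2: φ = -10.79283°, λ = +140.24667°
δ₁₃ = central angle W-80→RS2 = 0.218749 rad  (haversine)
θ₁₃ = bearing W-80→RS2 = 234.453°,  θ₁₂ = bearing W-80→TP-05 = 163.736°
dₓₜ = R·arcsin(sin δ₁₃ · sin(θ₁₃ − θ₁₂)) = 6371·arcsin(0.21701·sin(70.717°)) = 1314.307 km
|dₓₜ| = 1314.307 km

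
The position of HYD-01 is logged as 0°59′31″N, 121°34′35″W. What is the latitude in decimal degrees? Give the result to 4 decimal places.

0.9919°N

0° + 59′/60 + 31″/3600 = 0 + 0.98333 + 0.00861 = 0.9919°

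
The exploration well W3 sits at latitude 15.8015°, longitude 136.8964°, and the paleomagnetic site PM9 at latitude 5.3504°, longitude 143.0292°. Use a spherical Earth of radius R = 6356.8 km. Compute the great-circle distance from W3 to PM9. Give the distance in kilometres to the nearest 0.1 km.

Δφ = -10.4511°,  Δλ = 6.1328°
a = sin²(Δφ/2) + cos φ₁ cos φ₂ sin²(Δλ/2) = 0.011036
c = 2·arcsin(√a) = 0.210497 rad = 12.0606°
d = R·c = 6356.8 × 0.210497 = 1338.1 km

1338.1 km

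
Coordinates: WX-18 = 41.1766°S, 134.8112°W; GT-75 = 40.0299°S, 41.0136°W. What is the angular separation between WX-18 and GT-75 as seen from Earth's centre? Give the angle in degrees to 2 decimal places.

Δφ = 1.1467°,  Δλ = 93.7976°
a = sin²(Δφ/2) + cos φ₁ cos φ₂ sin²(Δλ/2) = 0.307354
c = 2·arcsin(√a) = 1.175273 rad = 67.3382°

67.34°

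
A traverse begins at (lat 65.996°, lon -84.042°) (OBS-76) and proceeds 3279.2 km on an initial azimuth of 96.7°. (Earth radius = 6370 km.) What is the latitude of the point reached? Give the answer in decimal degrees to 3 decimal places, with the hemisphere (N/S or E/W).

50.512°N

δ = d/R = 3279.2/6370 = 0.514788 rad
φ₂ = arcsin(sin φ₁ cos δ + cos φ₁ sin δ cos θ)
   = arcsin(0.91352·0.87040 + 0.40680·0.49235·-0.11667) = 50.51173°
λ₂ = λ₁ + atan2(sin θ sin δ cos φ₁, cos δ − sin φ₁ sin φ₂) = -33.78271°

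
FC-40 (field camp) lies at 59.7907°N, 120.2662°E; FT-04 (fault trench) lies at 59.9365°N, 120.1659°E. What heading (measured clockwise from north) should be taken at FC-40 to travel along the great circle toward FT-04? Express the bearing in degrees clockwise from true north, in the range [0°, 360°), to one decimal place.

341.0°

Δλ = -0.1003°
y = sin Δλ · cos φ₂ = -0.000877
x = cos φ₁ sin φ₂ − sin φ₁ cos φ₂ cos Δλ = 0.002545
θ = atan2(y, x) = -19.0106° → 340.9894° (mod 360°)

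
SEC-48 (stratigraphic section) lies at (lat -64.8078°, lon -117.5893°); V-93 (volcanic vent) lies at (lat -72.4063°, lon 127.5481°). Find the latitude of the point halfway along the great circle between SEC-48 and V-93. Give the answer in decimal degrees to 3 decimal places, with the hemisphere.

77.692°S

Bx = cos φ₂ cos Δλ = -0.127085,  By = cos φ₂ sin Δλ = -0.274251
φₘ = atan2(sin φ₁ + sin φ₂, √((cos φ₁ + Bx)² + By²)) = -77.69183°
λₘ = λ₁ + atan2(By, cos φ₁ + Bx) = -160.15819°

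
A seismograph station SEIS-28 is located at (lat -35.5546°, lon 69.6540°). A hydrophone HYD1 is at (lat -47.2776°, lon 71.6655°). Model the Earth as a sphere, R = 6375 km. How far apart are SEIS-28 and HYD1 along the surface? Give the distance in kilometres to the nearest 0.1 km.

1315.0 km

Δφ = -11.7230°,  Δλ = 2.0115°
a = sin²(Δφ/2) + cos φ₁ cos φ₂ sin²(Δλ/2) = 0.010599
c = 2·arcsin(√a) = 0.206272 rad = 11.8185°
d = R·c = 6375 × 0.206272 = 1315.0 km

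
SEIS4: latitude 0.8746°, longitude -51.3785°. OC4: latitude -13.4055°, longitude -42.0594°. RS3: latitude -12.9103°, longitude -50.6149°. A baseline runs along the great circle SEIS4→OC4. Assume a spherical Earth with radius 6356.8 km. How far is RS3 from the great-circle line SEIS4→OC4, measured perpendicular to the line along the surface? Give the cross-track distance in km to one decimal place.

747.8 km

δ₁₃ = central angle SEIS4→RS3 = 0.240955 rad  (haversine)
θ₁₃ = bearing SEIS4→RS3 = 176.880°,  θ₁₂ = bearing SEIS4→OC4 = 147.417°
dₓₜ = R·arcsin(sin δ₁₃ · sin(θ₁₃ − θ₁₂)) = 6356.8·arcsin(0.23863·sin(29.463°)) = 747.835 km
|dₓₜ| = 747.835 km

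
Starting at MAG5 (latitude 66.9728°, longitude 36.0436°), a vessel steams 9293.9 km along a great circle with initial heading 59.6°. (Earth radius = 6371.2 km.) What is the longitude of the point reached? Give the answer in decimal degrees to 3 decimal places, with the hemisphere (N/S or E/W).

δ = d/R = 9293.9/6371.2 = 1.458736 rad
φ₂ = arcsin(sin φ₁ cos δ + cos φ₁ sin δ cos θ)
   = arcsin(0.92032·0.11183 + 0.39117·0.99373·0.50603) = 17.43467°
λ₂ = λ₁ + atan2(sin θ sin δ cos φ₁, cos δ − sin φ₁ sin φ₂) = 152.09819°

152.098°E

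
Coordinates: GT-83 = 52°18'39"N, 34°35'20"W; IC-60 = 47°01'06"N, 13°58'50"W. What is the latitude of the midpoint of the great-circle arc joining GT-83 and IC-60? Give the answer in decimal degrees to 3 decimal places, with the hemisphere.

50.122°N

GT-83: φ = +52.31083°, λ = -34.58889°
IC-60: φ = +47.01833°, λ = -13.98056°
Bx = cos φ₂ cos Δλ = 0.638137,  By = cos φ₂ sin Δλ = 0.239966
φₘ = atan2(sin φ₁ + sin φ₂, √((cos φ₁ + Bx)² + By²)) = 50.12222°
λₘ = λ₁ + atan2(By, cos φ₁ + Bx) = -23.71775°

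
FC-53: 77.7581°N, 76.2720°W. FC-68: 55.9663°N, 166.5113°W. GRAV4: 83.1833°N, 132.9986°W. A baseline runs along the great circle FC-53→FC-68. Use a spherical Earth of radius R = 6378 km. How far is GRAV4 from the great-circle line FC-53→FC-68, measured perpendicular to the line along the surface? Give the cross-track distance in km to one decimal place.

δ₁₃ = central angle FC-53→GRAV4 = 0.178221 rad  (haversine)
θ₁₃ = bearing FC-53→GRAV4 = 325.960°,  θ₁₂ = bearing FC-53→FC-68 = 287.643°
dₓₜ = R·arcsin(sin δ₁₃ · sin(θ₁₃ − θ₁₂)) = 6378·arcsin(0.17728·sin(38.317°)) = 702.459 km
|dₓₜ| = 702.459 km

702.5 km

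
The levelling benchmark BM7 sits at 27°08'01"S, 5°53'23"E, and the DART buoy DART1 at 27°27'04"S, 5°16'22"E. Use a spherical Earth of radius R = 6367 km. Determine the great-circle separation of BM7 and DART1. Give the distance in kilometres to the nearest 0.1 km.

BM7: φ = -27.13361°, λ = +5.88972°
DART1: φ = -27.45111°, λ = +5.27278°
Δφ = -0.3175°,  Δλ = -0.6169°
a = sin²(Δφ/2) + cos φ₁ cos φ₂ sin²(Δλ/2) = 0.000031
c = 2·arcsin(√a) = 0.011058 rad = 0.6336°
d = R·c = 6367 × 0.011058 = 70.4 km

70.4 km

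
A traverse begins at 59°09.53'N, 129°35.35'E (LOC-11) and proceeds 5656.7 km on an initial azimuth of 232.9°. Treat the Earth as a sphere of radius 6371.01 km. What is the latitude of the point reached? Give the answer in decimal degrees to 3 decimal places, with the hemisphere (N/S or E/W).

LOC-11: φ = +59.15883°, λ = +129.58917°
δ = d/R = 5656.7/6371.01 = 0.887881 rad
φ₂ = arcsin(sin φ₁ cos δ + cos φ₁ sin δ cos θ)
   = arcsin(0.85859·0.63106 + 0.51266·0.77574·-0.60321) = 17.57364°
λ₂ = λ₁ + atan2(sin θ sin δ cos φ₁, cos δ − sin φ₁ sin φ₂) = 89.12261°

17.574°N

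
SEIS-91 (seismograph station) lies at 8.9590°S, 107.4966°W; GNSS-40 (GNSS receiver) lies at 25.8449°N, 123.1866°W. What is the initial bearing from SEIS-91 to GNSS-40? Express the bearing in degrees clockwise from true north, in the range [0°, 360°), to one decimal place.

336.7°

Δλ = -15.6900°
y = sin Δλ · cos φ₂ = -0.243383
x = cos φ₁ sin φ₂ − sin φ₁ cos φ₂ cos Δλ = 0.565547
θ = atan2(y, x) = -23.2846° → 336.7154° (mod 360°)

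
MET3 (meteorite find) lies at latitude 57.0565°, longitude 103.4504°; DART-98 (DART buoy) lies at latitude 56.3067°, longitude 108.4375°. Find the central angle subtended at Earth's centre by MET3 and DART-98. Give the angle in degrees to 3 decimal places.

2.839°

Δφ = -0.7498°,  Δλ = 4.9871°
a = sin²(Δφ/2) + cos φ₁ cos φ₂ sin²(Δλ/2) = 0.000614
c = 2·arcsin(√a) = 0.049557 rad = 2.8394°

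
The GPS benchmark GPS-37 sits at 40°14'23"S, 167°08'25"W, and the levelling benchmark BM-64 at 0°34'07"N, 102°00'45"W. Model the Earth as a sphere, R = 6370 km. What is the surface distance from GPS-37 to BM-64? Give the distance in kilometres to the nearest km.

GPS-37: φ = -40.23972°, λ = -167.14028°
BM-64: φ = +0.56861°, λ = -102.01250°
Δφ = 40.8083°,  Δλ = 65.1278°
a = sin²(Δφ/2) + cos φ₁ cos φ₂ sin²(Δλ/2) = 0.342683
c = 2·arcsin(√a) = 1.250725 rad = 71.6612°
d = R·c = 6370 × 1.250725 = 7967.1 km

7967 km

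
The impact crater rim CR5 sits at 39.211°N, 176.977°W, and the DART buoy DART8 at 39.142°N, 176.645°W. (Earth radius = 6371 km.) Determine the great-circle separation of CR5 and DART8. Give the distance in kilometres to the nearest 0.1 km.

29.6 km

Δφ = -0.0690°,  Δλ = 0.3320°
a = sin²(Δφ/2) + cos φ₁ cos φ₂ sin²(Δλ/2) = 0.000005
c = 2·arcsin(√a) = 0.004651 rad = 0.2665°
d = R·c = 6371 × 0.004651 = 29.6 km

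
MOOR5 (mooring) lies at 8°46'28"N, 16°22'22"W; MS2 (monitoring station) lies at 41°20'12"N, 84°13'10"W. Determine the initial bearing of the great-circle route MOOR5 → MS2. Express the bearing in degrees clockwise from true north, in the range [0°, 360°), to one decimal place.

MOOR5: φ = +8.77444°, λ = -16.37278°
MS2: φ = +41.33667°, λ = -84.21944°
Δλ = -67.8467°
y = sin Δλ · cos φ₂ = -0.695413
x = cos φ₁ sin φ₂ − sin φ₁ cos φ₂ cos Δλ = 0.609562
θ = atan2(y, x) = -48.7639° → 311.2361° (mod 360°)

311.2°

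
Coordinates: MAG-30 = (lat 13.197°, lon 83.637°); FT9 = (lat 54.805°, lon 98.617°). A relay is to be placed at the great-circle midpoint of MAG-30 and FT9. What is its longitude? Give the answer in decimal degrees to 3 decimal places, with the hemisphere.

89.197°E

Bx = cos φ₂ cos Δλ = 0.556774,  By = cos φ₂ sin Δλ = 0.148979
φₘ = atan2(sin φ₁ + sin φ₂, √((cos φ₁ + Bx)² + By²)) = 34.21386°
λₘ = λ₁ + atan2(By, cos φ₁ + Bx) = 89.19714°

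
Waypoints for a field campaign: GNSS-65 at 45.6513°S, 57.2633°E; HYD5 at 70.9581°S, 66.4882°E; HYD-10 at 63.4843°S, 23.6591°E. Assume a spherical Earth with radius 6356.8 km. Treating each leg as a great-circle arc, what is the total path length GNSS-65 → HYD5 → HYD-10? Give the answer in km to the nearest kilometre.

4815 km

GNSS-65→HYD5: c = 0.448538 rad, d = 2851.26 km
HYD5→HYD-10: c = 0.308894 rad, d = 1963.58 km
Total = 2851.26 + 1963.58 = 4814.84 km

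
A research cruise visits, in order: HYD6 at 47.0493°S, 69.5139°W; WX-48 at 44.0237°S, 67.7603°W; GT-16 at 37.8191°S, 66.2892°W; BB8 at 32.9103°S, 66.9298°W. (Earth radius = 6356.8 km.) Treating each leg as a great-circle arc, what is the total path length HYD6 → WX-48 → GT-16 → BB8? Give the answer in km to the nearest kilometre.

1609 km

HYD6→WX-48: c = 0.056988 rad, d = 362.26 km
WX-48→GT-16: c = 0.110009 rad, d = 699.31 km
GT-16→BB8: c = 0.086158 rad, d = 547.69 km
Total = 362.26 + 699.31 + 547.69 = 1609.26 km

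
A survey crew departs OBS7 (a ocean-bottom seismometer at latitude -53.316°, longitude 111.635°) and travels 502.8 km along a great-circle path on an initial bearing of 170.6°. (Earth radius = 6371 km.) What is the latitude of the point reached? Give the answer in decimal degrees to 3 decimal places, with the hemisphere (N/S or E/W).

57.770°S

δ = d/R = 502.8/6371 = 0.078920 rad
φ₂ = arcsin(sin φ₁ cos δ + cos φ₁ sin δ cos θ)
   = arcsin(-0.80194·0.99689 + 0.59740·0.07884·-0.98657) = -57.76978°
λ₂ = λ₁ + atan2(sin θ sin δ cos φ₁, cos δ − sin φ₁ sin φ₂) = 113.01846°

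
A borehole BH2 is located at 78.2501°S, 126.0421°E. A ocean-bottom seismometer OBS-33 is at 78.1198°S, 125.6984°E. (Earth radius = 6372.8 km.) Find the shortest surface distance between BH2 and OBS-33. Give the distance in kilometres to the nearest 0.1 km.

Δφ = 0.1303°,  Δλ = -0.3437°
a = sin²(Δφ/2) + cos φ₁ cos φ₂ sin²(Δλ/2) = 0.000002
c = 2·arcsin(√a) = 0.002585 rad = 0.1481°
d = R·c = 6372.8 × 0.002585 = 16.5 km

16.5 km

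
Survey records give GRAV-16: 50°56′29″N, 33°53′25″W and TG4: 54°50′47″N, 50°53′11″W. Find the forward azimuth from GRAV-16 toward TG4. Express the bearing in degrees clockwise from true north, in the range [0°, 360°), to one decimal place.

297.5°

GRAV-16: φ = +50.94139°, λ = -33.89028°
TG4: φ = +54.84639°, λ = -50.88639°
Δλ = -16.9961°
y = sin Δλ · cos φ₂ = -0.168302
x = cos φ₁ sin φ₂ − sin φ₁ cos φ₂ cos Δλ = 0.087629
θ = atan2(y, x) = -62.4955° → 297.5045° (mod 360°)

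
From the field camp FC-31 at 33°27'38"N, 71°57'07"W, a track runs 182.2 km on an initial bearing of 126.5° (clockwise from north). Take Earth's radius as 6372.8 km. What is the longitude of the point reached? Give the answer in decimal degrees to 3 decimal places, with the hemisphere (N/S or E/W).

70.391°W

FC-31: φ = +33.46056°, λ = -71.95194°
δ = d/R = 182.2/6372.8 = 0.028590 rad
φ₂ = arcsin(sin φ₁ cos δ + cos φ₁ sin δ cos θ)
   = arcsin(0.55136·0.99959 + 0.83427·0.02859·-0.59482) = 32.47637°
λ₂ = λ₁ + atan2(sin θ sin δ cos φ₁, cos δ − sin φ₁ sin φ₂) = -70.39106°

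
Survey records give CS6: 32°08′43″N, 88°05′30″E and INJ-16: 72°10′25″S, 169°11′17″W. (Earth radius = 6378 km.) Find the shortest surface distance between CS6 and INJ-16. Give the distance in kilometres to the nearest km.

13837 km

CS6: φ = +32.14528°, λ = +88.09167°
INJ-16: φ = -72.17361°, λ = -169.18806°
Δφ = -104.3189°,  Δλ = 102.7203°
a = sin²(Δφ/2) + cos φ₁ cos φ₂ sin²(Δλ/2) = 0.781798
c = 2·arcsin(√a) = 2.169530 rad = 124.3049°
d = R·c = 6378 × 2.169530 = 13837.3 km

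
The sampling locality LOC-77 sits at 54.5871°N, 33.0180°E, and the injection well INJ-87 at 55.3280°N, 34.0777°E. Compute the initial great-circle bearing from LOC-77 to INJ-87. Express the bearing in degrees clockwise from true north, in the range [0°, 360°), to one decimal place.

39.0°

Δλ = 1.0597°
y = sin Δλ · cos φ₂ = 0.010521
x = cos φ₁ sin φ₂ − sin φ₁ cos φ₂ cos Δλ = 0.013010
θ = atan2(y, x) = 38.9616° → 38.9616° (mod 360°)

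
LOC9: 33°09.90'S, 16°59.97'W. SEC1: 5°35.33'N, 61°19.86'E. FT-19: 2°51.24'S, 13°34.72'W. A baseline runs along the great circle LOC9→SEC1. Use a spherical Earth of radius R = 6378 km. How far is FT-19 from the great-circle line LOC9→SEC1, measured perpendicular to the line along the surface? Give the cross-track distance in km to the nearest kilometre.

LOC9: φ = -33.16500°, λ = -16.99950°
SEC1: φ = +5.58883°, λ = +61.33100°
FT-19: φ = -2.85400°, λ = -13.57867°
δ₁₃ = central angle LOC9→FT-19 = 0.531971 rad  (haversine)
θ₁₃ = bearing LOC9→FT-19 = 6.747°,  θ₁₂ = bearing LOC9→SEC1 = 78.876°
dₓₜ = R·arcsin(sin δ₁₃ · sin(θ₁₃ − θ₁₂)) = 6378·arcsin(0.50723·sin(-72.129°)) = -3213.244 km
|dₓₜ| = 3213.244 km

3213 km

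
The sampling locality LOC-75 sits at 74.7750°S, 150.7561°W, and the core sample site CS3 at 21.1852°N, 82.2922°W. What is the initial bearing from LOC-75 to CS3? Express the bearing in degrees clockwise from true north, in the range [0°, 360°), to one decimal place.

Δλ = 68.4639°
y = sin Δλ · cos φ₂ = 0.867322
x = cos φ₁ sin φ₂ − sin φ₁ cos φ₂ cos Δλ = 0.425168
θ = atan2(y, x) = 63.8855° → 63.8855° (mod 360°)

63.9°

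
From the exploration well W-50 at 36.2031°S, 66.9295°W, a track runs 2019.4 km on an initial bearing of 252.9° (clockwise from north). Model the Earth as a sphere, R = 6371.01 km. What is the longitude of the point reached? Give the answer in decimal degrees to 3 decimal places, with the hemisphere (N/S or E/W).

89.617°W

δ = d/R = 2019.4/6371.01 = 0.316967 rad
φ₂ = arcsin(sin φ₁ cos δ + cos φ₁ sin δ cos θ)
   = arcsin(-0.59065·0.95019 + 0.80693·0.31169·-0.29404) = -39.43332°
λ₂ = λ₁ + atan2(sin θ sin δ cos φ₁, cos δ − sin φ₁ sin φ₂) = -89.61723°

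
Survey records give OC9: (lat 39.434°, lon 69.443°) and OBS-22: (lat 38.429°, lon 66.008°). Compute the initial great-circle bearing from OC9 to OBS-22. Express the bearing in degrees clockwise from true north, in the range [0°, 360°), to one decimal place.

250.5°

Δλ = -3.4350°
y = sin Δλ · cos φ₂ = -0.046937
x = cos φ₁ sin φ₂ − sin φ₁ cos φ₂ cos Δλ = -0.016646
θ = atan2(y, x) = -109.5265° → 250.4735° (mod 360°)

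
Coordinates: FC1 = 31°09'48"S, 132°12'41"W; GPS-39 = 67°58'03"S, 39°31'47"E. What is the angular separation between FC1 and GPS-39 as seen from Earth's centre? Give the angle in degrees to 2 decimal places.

80.68°

FC1: φ = -31.16333°, λ = -132.21139°
GPS-39: φ = -67.96750°, λ = +39.52972°
Δφ = -36.8042°,  Δλ = 171.7411°
a = sin²(Δφ/2) + cos φ₁ cos φ₂ sin²(Δλ/2) = 0.418991
c = 2·arcsin(√a) = 1.408061 rad = 80.6759°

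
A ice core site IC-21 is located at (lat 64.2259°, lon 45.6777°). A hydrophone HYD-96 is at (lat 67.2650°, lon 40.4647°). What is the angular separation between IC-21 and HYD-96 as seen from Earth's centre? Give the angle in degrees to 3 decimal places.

Δφ = 3.0391°,  Δλ = -5.2130°
a = sin²(Δφ/2) + cos φ₁ cos φ₂ sin²(Δλ/2) = 0.001051
c = 2·arcsin(√a) = 0.064842 rad = 3.7152°

3.715°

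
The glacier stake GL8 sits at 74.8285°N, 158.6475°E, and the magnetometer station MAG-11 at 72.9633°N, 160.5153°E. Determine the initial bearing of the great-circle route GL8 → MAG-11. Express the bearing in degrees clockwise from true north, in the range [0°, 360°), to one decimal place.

163.6°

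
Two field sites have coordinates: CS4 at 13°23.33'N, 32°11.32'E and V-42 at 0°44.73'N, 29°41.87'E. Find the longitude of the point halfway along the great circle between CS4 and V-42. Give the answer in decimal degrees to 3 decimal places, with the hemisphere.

CS4: φ = +13.38883°, λ = +32.18867°
V-42: φ = +0.74550°, λ = +29.69783°
Bx = cos φ₂ cos Δλ = 0.998971,  By = cos φ₂ sin Δλ = -0.043456
φₘ = atan2(sin φ₁ + sin φ₂, √((cos φ₁ + Bx)² + By²)) = 7.06882°
λₘ = λ₁ + atan2(By, cos φ₁ + Bx) = 30.92614°

30.926°E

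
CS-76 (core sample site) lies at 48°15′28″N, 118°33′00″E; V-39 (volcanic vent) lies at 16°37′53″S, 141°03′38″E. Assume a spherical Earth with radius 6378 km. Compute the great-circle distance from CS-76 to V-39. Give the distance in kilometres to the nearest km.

CS-76: φ = +48.25778°, λ = +118.55000°
V-39: φ = -16.63139°, λ = +141.06056°
Δφ = -64.8892°,  Δλ = 22.5106°
a = sin²(Δφ/2) + cos φ₁ cos φ₂ sin²(Δλ/2) = 0.312117
c = 2·arcsin(√a) = 1.185573 rad = 67.9283°
d = R·c = 6378 × 1.185573 = 7561.6 km

7562 km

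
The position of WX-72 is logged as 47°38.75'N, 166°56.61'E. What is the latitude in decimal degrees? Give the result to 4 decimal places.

47.6458°N

47° + 38.75′/60 = 47 + 0.64583 = 47.6458°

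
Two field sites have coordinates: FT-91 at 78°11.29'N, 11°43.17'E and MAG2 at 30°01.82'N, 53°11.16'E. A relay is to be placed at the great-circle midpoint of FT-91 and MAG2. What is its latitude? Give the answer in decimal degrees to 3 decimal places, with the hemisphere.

55.200°N

FT-91: φ = +78.18817°, λ = +11.71950°
MAG2: φ = +30.03033°, λ = +53.18600°
Bx = cos φ₂ cos Δλ = 0.648752,  By = cos φ₂ sin Δλ = 0.573291
φₘ = atan2(sin φ₁ + sin φ₂, √((cos φ₁ + Bx)² + By²)) = 55.20012°
λₘ = λ₁ + atan2(By, cos φ₁ + Bx) = 45.61009°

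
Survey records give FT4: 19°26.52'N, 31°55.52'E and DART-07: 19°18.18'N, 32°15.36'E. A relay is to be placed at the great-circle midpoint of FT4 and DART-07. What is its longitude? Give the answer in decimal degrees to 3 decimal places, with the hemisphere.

32.091°E

FT4: φ = +19.44200°, λ = +31.92533°
DART-07: φ = +19.30300°, λ = +32.25600°
Bx = cos φ₂ cos Δλ = 0.943768,  By = cos φ₂ sin Δλ = 0.005447
φₘ = atan2(sin φ₁ + sin φ₂, √((cos φ₁ + Bx)² + By²)) = 19.37257°
λₘ = λ₁ + atan2(By, cos φ₁ + Bx) = 32.09074°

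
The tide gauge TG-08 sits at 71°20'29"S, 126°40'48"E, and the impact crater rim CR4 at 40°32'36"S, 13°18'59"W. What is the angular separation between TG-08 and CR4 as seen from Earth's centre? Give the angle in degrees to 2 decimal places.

TG-08: φ = -71.34139°, λ = +126.68000°
CR4: φ = -40.54333°, λ = -13.31639°
Δφ = 30.7981°,  Δλ = -139.9964°
a = sin²(Δφ/2) + cos φ₁ cos φ₂ sin²(Δλ/2) = 0.285185
c = 2·arcsin(√a) = 1.126714 rad = 64.5560°

64.56°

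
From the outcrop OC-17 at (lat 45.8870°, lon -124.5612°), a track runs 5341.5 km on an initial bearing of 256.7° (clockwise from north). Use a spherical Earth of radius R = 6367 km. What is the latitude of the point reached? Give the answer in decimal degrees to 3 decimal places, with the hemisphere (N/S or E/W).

21.141°N

δ = d/R = 5341.5/6367 = 0.838935 rad
φ₂ = arcsin(sin φ₁ cos δ + cos φ₁ sin δ cos θ)
   = arcsin(0.71797·0.66826 + 0.69608·0.74393·-0.23005) = 21.14067°
λ₂ = λ₁ + atan2(sin θ sin δ cos φ₁, cos δ − sin φ₁ sin φ₂) = -175.47699°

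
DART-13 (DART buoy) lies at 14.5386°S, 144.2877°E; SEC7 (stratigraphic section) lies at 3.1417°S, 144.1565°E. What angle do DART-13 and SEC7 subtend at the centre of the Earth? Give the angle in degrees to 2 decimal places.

11.40°

Δφ = 11.3969°,  Δλ = -0.1312°
a = sin²(Δφ/2) + cos φ₁ cos φ₂ sin²(Δλ/2) = 0.009860
c = 2·arcsin(√a) = 0.198926 rad = 11.3976°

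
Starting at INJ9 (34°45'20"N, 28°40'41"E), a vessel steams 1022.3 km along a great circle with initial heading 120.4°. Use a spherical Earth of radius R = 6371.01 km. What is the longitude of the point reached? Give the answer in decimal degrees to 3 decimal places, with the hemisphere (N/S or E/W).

INJ9: φ = +34.75556°, λ = +28.67806°
δ = d/R = 1022.3/6371.01 = 0.160461 rad
φ₂ = arcsin(sin φ₁ cos δ + cos φ₁ sin δ cos θ)
   = arcsin(0.57008·0.98715 + 0.82159·0.15977·-0.50603) = 29.75727°
λ₂ = λ₁ + atan2(sin θ sin δ cos φ₁, cos δ − sin φ₁ sin φ₂) = 37.81175°

37.812°E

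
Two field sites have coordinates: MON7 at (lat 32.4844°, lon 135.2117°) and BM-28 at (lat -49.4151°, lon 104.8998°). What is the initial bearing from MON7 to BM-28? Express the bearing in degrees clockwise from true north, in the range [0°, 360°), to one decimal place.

Δλ = -30.3119°
y = sin Δλ · cos φ₂ = -0.328349
x = cos φ₁ sin φ₂ − sin φ₁ cos φ₂ cos Δλ = -0.942256
θ = atan2(y, x) = -160.7880° → 199.2120° (mod 360°)

199.2°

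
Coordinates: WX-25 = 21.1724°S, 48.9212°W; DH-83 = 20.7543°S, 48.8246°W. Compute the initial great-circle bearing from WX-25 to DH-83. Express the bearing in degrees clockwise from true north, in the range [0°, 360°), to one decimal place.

Δλ = 0.0966°
y = sin Δλ · cos φ₂ = 0.001577
x = cos φ₁ sin φ₂ − sin φ₁ cos φ₂ cos Δλ = 0.007297
θ = atan2(y, x) = 12.1924° → 12.1924° (mod 360°)

12.2°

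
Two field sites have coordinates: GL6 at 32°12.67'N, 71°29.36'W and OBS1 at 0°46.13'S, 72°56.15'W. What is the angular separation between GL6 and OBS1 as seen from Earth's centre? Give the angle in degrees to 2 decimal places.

GL6: φ = +32.21117°, λ = -71.48933°
OBS1: φ = -0.76883°, λ = -72.93583°
Δφ = -32.9800°,  Δλ = -1.4465°
a = sin²(Δφ/2) + cos φ₁ cos φ₂ sin²(Δλ/2) = 0.080704
c = 2·arcsin(√a) = 0.576105 rad = 33.0084°

33.01°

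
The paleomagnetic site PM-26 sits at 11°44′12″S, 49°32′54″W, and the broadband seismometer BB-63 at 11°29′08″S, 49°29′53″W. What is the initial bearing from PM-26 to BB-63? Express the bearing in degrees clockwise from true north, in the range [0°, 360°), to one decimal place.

PM-26: φ = -11.73667°, λ = -49.54833°
BB-63: φ = -11.48556°, λ = -49.49806°
Δλ = 0.0503°
y = sin Δλ · cos φ₂ = 0.000860
x = cos φ₁ sin φ₂ − sin φ₁ cos φ₂ cos Δλ = 0.004383
θ = atan2(y, x) = 11.1013° → 11.1013° (mod 360°)

11.1°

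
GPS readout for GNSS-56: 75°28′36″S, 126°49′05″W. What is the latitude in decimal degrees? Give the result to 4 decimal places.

75.4767°S

75° + 28′/60 + 36″/3600 = 75 + 0.46667 + 0.01000 = 75.4767°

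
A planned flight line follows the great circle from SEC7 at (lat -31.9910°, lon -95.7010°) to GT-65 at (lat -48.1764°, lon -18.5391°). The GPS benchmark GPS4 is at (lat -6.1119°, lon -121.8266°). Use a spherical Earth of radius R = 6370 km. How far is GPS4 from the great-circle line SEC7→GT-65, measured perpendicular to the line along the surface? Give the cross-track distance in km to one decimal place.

δ₁₃ = central angle SEC7→GPS4 = 0.620553 rad  (haversine)
θ₁₃ = bearing SEC7→GPS4 = 311.152°,  θ₁₂ = bearing SEC7→GT-65 = 130.410°
dₓₜ = R·arcsin(sin δ₁₃ · sin(θ₁₃ − θ₁₂)) = 6370·arcsin(0.58149·sin(180.742°)) = -47.994 km
|dₓₜ| = 47.994 km

48.0 km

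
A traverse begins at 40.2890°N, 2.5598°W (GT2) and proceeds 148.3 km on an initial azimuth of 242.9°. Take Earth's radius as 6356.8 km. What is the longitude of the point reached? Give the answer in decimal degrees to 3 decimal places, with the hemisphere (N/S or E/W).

δ = d/R = 148.3/6356.8 = 0.023329 rad
φ₂ = arcsin(sin φ₁ cos δ + cos φ₁ sin δ cos θ)
   = arcsin(0.64664·0.99973 + 0.76279·0.02333·-0.45554) = 39.66975°
λ₂ = λ₁ + atan2(sin θ sin δ cos φ₁, cos δ − sin φ₁ sin φ₂) = -4.10573°

4.106°W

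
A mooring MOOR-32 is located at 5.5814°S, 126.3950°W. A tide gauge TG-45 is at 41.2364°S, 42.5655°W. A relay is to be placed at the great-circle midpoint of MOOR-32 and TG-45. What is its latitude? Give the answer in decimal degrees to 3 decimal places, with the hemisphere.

29.997°S

Bx = cos φ₂ cos Δλ = 0.080830,  By = cos φ₂ sin Δλ = 0.747640
φₘ = atan2(sin φ₁ + sin φ₂, √((cos φ₁ + Bx)² + By²)) = -29.99721°
λₘ = λ₁ + atan2(By, cos φ₁ + Bx) = -91.60440°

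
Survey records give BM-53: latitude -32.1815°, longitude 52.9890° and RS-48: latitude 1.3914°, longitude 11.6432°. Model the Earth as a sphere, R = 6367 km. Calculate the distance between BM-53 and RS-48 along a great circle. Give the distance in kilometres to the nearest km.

5725 km

Δφ = 33.5729°,  Δλ = -41.3458°
a = sin²(Δφ/2) + cos φ₁ cos φ₂ sin²(Δλ/2) = 0.188862
c = 2·arcsin(√a) = 0.899148 rad = 51.5174°
d = R·c = 6367 × 0.899148 = 5724.9 km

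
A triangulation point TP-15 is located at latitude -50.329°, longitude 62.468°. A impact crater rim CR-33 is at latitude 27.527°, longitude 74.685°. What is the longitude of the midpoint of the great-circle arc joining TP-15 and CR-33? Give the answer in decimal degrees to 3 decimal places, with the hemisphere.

Bx = cos φ₂ cos Δλ = 0.866710,  By = cos φ₂ sin Δλ = 0.187659
φₘ = atan2(sin φ₁ + sin φ₂, √((cos φ₁ + Bx)² + By²)) = -11.46269°
λₘ = λ₁ + atan2(By, cos φ₁ + Bx) = 69.57512°

69.575°E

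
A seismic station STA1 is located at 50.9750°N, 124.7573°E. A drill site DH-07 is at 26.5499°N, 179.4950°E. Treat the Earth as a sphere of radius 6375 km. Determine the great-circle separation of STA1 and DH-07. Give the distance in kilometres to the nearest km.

Δφ = -24.4251°,  Δλ = 54.7377°
a = sin²(Δφ/2) + cos φ₁ cos φ₂ sin²(Δλ/2) = 0.163788
c = 2·arcsin(√a) = 0.833317 rad = 47.7455°
d = R·c = 6375 × 0.833317 = 5312.4 km

5312 km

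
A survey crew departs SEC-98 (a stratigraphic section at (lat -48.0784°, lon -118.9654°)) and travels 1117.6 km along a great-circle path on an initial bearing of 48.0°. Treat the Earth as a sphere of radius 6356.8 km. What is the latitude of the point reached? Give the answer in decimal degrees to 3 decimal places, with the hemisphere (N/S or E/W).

δ = d/R = 1117.6/6356.8 = 0.175812 rad
φ₂ = arcsin(sin φ₁ cos δ + cos φ₁ sin δ cos θ)
   = arcsin(-0.74406·0.98458 + 0.66811·0.17491·0.66913) = -40.87392°
λ₂ = λ₁ + atan2(sin θ sin δ cos φ₁, cos δ − sin φ₁ sin φ₂) = -109.06716°

40.874°S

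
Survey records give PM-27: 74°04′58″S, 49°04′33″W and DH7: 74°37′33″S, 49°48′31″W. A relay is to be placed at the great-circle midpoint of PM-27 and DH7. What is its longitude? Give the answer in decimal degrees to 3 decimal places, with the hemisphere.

49.436°W

PM-27: φ = -74.08278°, λ = -49.07583°
DH7: φ = -74.62583°, λ = -49.80861°
Bx = cos φ₂ cos Δλ = 0.265100,  By = cos φ₂ sin Δλ = -0.003391
φₘ = atan2(sin φ₁ + sin φ₂, √((cos φ₁ + Bx)² + By²)) = -74.35461°
λₘ = λ₁ + atan2(By, cos φ₁ + Bx) = -49.43602°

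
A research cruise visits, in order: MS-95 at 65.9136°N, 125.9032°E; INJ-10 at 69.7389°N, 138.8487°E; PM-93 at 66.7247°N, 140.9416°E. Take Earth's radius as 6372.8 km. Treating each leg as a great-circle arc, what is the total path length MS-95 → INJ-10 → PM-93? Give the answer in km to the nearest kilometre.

1034 km

MS-95→INJ-10: c = 0.107941 rad, d = 687.89 km
INJ-10→PM-93: c = 0.054316 rad, d = 346.14 km
Total = 687.89 + 346.14 = 1034.03 km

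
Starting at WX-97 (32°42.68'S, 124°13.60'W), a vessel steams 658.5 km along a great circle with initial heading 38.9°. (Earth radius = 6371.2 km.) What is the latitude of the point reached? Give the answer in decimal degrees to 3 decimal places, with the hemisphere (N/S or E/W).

28.032°S

WX-97: φ = -32.71133°, λ = -124.22667°
δ = d/R = 658.5/6371.2 = 0.103356 rad
φ₂ = arcsin(sin φ₁ cos δ + cos φ₁ sin δ cos θ)
   = arcsin(-0.54041·0.99466 + 0.84140·0.10317·0.77824) = -28.03198°
λ₂ = λ₁ + atan2(sin θ sin δ cos φ₁, cos δ − sin φ₁ sin φ₂) = -120.01744°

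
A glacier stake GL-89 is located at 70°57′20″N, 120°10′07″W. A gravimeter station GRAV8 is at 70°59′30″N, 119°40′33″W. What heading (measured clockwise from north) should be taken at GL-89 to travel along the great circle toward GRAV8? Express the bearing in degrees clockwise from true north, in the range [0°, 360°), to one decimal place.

77.1°

GL-89: φ = +70.95556°, λ = -120.16861°
GRAV8: φ = +70.99167°, λ = -119.67583°
Δλ = 0.4928°
y = sin Δλ · cos φ₂ = 0.002801
x = cos φ₁ sin φ₂ − sin φ₁ cos φ₂ cos Δλ = 0.000642
θ = atan2(y, x) = 77.0985° → 77.0985° (mod 360°)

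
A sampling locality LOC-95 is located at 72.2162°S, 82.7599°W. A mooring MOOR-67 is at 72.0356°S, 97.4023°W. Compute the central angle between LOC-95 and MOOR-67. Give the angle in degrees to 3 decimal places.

Δφ = 0.1806°,  Δλ = -14.6424°
a = sin²(Δφ/2) + cos φ₁ cos φ₂ sin²(Δλ/2) = 0.001532
c = 2·arcsin(√a) = 0.078307 rad = 4.4866°

4.487°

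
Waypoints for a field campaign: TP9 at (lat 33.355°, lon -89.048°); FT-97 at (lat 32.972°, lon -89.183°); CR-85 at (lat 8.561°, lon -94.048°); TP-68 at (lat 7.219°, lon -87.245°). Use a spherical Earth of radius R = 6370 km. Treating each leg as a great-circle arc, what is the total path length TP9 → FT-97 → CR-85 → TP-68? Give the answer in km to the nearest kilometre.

3568 km

TP9→FT-97: c = 0.006970 rad, d = 44.40 km
FT-97→CR-85: c = 0.433228 rad, d = 2759.66 km
CR-85→TP-68: c = 0.119916 rad, d = 763.87 km
Total = 44.40 + 2759.66 + 763.87 = 3567.92 km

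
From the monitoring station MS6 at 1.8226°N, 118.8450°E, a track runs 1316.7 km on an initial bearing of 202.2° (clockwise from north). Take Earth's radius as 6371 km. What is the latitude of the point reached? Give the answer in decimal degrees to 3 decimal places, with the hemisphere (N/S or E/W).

9.135°S

δ = d/R = 1316.7/6371 = 0.206671 rad
φ₂ = arcsin(sin φ₁ cos δ + cos φ₁ sin δ cos θ)
   = arcsin(0.03181·0.97872 + 0.99949·0.20520·-0.92587) = -9.13533°
λ₂ = λ₁ + atan2(sin θ sin δ cos φ₁, cos δ − sin φ₁ sin φ₂) = 114.34092°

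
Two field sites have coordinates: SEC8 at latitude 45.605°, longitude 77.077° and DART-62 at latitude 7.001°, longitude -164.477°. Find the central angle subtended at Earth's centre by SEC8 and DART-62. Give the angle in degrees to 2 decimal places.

104.10°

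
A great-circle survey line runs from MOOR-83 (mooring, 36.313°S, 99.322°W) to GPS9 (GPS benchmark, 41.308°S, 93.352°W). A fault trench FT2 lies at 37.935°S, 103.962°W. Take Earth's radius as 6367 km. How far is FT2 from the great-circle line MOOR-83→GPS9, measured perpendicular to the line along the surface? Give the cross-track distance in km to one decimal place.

δ₁₃ = central angle MOOR-83→FT2 = 0.070492 rad  (haversine)
θ₁₃ = bearing MOOR-83→FT2 = 244.938°,  θ₁₂ = bearing MOOR-83→GPS9 = 138.875°
dₓₜ = R·arcsin(sin δ₁₃ · sin(θ₁₃ − θ₁₂)) = 6367·arcsin(0.07043·sin(106.062°)) = 431.276 km
|dₓₜ| = 431.276 km

431.3 km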